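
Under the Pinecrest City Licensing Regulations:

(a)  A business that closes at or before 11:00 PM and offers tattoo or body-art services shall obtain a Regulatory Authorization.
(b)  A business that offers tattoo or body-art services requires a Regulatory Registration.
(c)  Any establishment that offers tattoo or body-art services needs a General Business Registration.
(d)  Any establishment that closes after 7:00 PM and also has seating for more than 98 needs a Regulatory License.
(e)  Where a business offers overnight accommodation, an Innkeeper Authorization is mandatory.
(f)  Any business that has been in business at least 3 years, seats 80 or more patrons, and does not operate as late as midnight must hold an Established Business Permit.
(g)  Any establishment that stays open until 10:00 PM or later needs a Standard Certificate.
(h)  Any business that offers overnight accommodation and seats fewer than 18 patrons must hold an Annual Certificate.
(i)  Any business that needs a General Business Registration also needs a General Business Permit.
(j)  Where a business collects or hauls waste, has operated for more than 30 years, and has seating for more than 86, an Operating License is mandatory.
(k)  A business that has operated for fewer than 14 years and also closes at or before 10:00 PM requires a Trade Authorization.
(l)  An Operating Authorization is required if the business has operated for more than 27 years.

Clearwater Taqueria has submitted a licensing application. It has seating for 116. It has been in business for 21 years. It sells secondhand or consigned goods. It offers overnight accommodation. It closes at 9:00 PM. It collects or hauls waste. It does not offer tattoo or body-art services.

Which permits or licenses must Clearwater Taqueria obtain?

Established Business Permit, Innkeeper Authorization, Regulatory License

(a) closes 9:00 PM, at/before 11:00 PM; does not offer tattoo or body-art services → Regulatory Authorization not required.
(b) does not offer tattoo or body-art services → Regulatory Registration not required.
(c) does not offer tattoo or body-art services → General Business Registration not required.
(d) closes 9:00 PM, after 7:00 PM; seating 116 > 98 → Regulatory License required.
(e) offers overnight accommodation → Innkeeper Authorization required.
(f) years in business 21 ≥ 3; seating 116 ≥ 80; closes 9:00 PM, at/before midnight → Established Business Permit required.
(g) closes 9:00 PM, at/before 10:00 PM → Standard Certificate not required.
(h) offers overnight accommodation; seating 116 ≥ 18 → Annual Certificate not required.
(i) General Business Registration is not required → no effect.
(j) collects or hauls waste; years in business 21 ≤ 30; seating 116 > 86 → Operating License not required.
(k) years in business 21 ≥ 14; closes 9:00 PM, at/before 10:00 PM → Trade Authorization not required.
(l) years in business 21 ≤ 27 → Operating Authorization not required.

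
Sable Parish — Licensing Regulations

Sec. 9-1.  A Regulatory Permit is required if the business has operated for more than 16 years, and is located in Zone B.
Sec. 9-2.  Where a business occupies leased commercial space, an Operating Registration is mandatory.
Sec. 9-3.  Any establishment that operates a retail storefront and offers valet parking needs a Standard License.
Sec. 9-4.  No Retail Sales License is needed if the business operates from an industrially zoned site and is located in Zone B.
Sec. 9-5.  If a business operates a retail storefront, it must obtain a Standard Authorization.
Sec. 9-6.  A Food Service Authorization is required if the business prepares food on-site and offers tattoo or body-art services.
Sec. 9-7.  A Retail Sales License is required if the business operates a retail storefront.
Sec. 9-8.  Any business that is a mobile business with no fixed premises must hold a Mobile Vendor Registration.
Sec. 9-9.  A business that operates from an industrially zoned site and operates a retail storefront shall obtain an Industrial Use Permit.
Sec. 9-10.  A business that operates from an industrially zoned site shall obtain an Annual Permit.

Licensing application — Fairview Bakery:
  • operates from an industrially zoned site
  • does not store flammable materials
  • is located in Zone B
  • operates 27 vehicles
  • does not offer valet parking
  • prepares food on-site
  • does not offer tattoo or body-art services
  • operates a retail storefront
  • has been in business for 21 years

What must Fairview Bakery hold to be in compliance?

Sec. 9-1. years in business 21 > 16; is located in Zone B → Regulatory Permit required.
Sec. 9-2. operates from an industrially zoned site (not: occupies leased commercial space) → Operating Registration not required.
Sec. 9-3. operates a retail storefront; does not offer valet parking → Standard License not required.
Sec. 9-4. operates from an industrially zoned site; is located in Zone B → exempt from Retail Sales License.
Sec. 9-5. operates a retail storefront → Standard Authorization required.
Sec. 9-6. prepares food on-site; does not offer tattoo or body-art services → Food Service Authorization not required.
Sec. 9-7. operates a retail storefront → Retail Sales License required.
Sec. 9-8. operates from an industrially zoned site (not: is a mobile business with no fixed premises) → Mobile Vendor Registration not required.
Sec. 9-9. operates from an industrially zoned site; operates a retail storefront → Industrial Use Permit required.
Sec. 9-10. operates from an industrially zoned site → Annual Permit required.

Annual Permit, Industrial Use Permit, Regulatory Permit, Standard Authorization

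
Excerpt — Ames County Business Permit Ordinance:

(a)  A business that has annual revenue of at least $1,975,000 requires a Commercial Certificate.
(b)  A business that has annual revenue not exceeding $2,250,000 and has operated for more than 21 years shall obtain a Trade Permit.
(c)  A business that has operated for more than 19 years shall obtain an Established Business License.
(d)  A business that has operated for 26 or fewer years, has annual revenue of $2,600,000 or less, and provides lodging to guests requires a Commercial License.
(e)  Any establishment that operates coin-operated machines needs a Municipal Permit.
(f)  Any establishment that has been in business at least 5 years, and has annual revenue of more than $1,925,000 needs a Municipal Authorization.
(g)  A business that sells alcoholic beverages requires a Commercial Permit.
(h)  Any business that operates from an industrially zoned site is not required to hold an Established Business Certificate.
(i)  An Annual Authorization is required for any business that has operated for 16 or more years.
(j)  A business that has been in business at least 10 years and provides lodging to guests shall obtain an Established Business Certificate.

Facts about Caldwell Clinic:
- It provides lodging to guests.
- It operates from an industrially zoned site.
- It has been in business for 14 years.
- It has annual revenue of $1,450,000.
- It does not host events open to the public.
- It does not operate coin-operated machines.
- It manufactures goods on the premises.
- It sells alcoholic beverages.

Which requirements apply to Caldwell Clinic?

(a) revenue $1,450,000 < $1,975,000 → Commercial Certificate not required.
(b) revenue $1,450,000 ≤ $2,250,000; years in business 14 ≤ 21 → Trade Permit not required.
(c) years in business 14 ≤ 19 → Established Business License not required.
(d) years in business 14 ≤ 26; revenue $1,450,000 ≤ $2,600,000; provides lodging to guests → Commercial License required.
(e) does not operate coin-operated machines → Municipal Permit not required.
(f) years in business 14 ≥ 5; revenue $1,450,000 ≤ $1,925,000 → Municipal Authorization not required.
(g) sells alcoholic beverages → Commercial Permit required.
(h) operates from an industrially zoned site → exempt from Established Business Certificate.
(i) years in business 14 < 16 → Annual Authorization not required.
(j) years in business 14 ≥ 10; provides lodging to guests → Established Business Certificate required.

Commercial License, Commercial Permit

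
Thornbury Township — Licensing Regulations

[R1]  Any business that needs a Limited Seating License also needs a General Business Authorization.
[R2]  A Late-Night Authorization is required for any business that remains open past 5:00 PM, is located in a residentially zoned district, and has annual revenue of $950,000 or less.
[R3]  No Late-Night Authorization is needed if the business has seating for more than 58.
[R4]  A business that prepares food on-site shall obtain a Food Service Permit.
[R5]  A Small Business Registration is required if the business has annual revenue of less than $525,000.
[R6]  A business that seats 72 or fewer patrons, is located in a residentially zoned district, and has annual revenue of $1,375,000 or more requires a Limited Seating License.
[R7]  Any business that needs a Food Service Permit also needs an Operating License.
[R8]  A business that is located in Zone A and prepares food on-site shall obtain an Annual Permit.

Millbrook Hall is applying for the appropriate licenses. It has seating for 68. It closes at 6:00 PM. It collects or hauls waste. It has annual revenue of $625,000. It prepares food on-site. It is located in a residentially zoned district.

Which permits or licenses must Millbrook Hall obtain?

Food Service Permit, Operating License

[R1] Limited Seating License is not required → no effect.
[R2] closes 6:00 PM, after 5:00 PM; is located in a residentially zoned district; revenue $625,000 ≤ $950,000 → Late-Night Authorization required.
[R3] seating 68 > 58 → exempt from Late-Night Authorization.
[R4] prepares food on-site → Food Service Permit required.
[R5] revenue $625,000 ≥ $525,000 → Small Business Registration not required.
[R6] seating 68 ≤ 72; is located in a residentially zoned district; revenue $625,000 < $1,375,000 → Limited Seating License not required.
[R7] Food Service Permit is required → Operating License also required.
[R8] is located in a residentially zoned district (not: is located in Zone A); prepares food on-site → Annual Permit not required.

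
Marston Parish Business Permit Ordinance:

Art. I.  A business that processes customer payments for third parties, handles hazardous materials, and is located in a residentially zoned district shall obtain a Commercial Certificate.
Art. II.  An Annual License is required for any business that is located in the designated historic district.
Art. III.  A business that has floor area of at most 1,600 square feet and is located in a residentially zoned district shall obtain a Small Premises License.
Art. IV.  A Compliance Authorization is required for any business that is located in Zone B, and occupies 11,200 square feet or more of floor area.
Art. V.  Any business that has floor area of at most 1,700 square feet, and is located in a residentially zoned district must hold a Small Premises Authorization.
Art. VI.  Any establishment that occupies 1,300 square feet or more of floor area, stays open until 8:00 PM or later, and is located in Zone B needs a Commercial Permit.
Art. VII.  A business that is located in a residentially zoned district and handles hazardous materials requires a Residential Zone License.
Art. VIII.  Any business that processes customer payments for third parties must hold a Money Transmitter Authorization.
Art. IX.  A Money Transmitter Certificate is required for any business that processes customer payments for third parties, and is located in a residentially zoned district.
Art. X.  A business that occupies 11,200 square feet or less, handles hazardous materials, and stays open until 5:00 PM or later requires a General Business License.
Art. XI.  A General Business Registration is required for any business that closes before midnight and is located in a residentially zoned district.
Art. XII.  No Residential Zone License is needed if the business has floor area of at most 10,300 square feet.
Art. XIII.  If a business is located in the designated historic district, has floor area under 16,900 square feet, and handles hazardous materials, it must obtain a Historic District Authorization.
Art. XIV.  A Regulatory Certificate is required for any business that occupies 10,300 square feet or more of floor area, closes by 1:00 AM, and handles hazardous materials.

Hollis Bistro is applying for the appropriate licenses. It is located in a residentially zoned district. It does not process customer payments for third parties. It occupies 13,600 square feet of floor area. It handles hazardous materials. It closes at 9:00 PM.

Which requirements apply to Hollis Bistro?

Art. I. does not process customer payments for third parties; handles hazardous materials; is located in a residentially zoned district → Commercial Certificate not required.
Art. II. is located in a residentially zoned district (not: is located in the designated historic district) → Annual License not required.
Art. III. floor area 13,600 square feet > 1,600 square feet; is located in a residentially zoned district → Small Premises License not required.
Art. IV. is located in a residentially zoned district (not: is located in Zone B); floor area 13,600 square feet ≥ 11,200 square feet → Compliance Authorization not required.
Art. V. floor area 13,600 square feet > 1,700 square feet; is located in a residentially zoned district → Small Premises Authorization not required.
Art. VI. floor area 13,600 square feet ≥ 1,300 square feet; closes 9:00 PM, after 8:00 PM; is located in a residentially zoned district (not: is located in Zone B) → Commercial Permit not required.
Art. VII. is located in a residentially zoned district; handles hazardous materials → Residential Zone License required.
Art. VIII. does not process customer payments for third parties → Money Transmitter Authorization not required.
Art. IX. does not process customer payments for third parties; is located in a residentially zoned district → Money Transmitter Certificate not required.
Art. X. floor area 13,600 square feet > 11,200 square feet; handles hazardous materials; closes 9:00 PM, after 5:00 PM → General Business License not required.
Art. XI. closes 9:00 PM, at/before midnight; is located in a residentially zoned district → General Business Registration required.
Art. XII. floor area 13,600 square feet > 10,300 square feet → Residential Zone License exemption does not apply.
Art. XIII. is located in a residentially zoned district (not: is located in the designated historic district); floor area 13,600 square feet < 16,900 square feet; handles hazardous materials → Historic District Authorization not required.
Art. XIV. floor area 13,600 square feet ≥ 10,300 square feet; closes 9:00 PM, at/before 1:00 AM; handles hazardous materials → Regulatory Certificate required.

General Business Registration, Regulatory Certificate, Residential Zone License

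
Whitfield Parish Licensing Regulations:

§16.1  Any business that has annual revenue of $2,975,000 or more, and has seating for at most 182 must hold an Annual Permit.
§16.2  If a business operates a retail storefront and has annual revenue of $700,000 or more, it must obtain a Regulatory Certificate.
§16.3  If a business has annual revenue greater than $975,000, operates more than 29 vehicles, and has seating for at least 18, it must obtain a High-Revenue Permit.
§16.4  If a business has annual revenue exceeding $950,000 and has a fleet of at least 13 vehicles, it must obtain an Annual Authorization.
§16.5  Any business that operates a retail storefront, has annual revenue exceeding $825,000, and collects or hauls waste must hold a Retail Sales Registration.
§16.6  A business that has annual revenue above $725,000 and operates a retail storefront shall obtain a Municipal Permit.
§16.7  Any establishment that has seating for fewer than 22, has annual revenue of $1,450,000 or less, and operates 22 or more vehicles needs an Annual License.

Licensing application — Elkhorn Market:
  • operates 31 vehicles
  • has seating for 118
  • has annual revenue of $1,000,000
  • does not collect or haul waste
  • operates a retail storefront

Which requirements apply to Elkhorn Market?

§16.1 revenue $1,000,000 < $2,975,000; seating 118 ≤ 182 → Annual Permit not required.
§16.2 operates a retail storefront; revenue $1,000,000 ≥ $700,000 → Regulatory Certificate required.
§16.3 revenue $1,000,000 > $975,000; vehicles 31 > 29; seating 118 ≥ 18 → High-Revenue Permit required.
§16.4 revenue $1,000,000 > $950,000; vehicles 31 ≥ 13 → Annual Authorization required.
§16.5 operates a retail storefront; revenue $1,000,000 > $825,000; does not collect or haul waste → Retail Sales Registration not required.
§16.6 revenue $1,000,000 > $725,000; operates a retail storefront → Municipal Permit required.
§16.7 seating 118 ≥ 22; revenue $1,000,000 ≤ $1,450,000; vehicles 31 ≥ 22 → Annual License not required.

Annual Authorization, High-Revenue Permit, Municipal Permit, Regulatory Certificate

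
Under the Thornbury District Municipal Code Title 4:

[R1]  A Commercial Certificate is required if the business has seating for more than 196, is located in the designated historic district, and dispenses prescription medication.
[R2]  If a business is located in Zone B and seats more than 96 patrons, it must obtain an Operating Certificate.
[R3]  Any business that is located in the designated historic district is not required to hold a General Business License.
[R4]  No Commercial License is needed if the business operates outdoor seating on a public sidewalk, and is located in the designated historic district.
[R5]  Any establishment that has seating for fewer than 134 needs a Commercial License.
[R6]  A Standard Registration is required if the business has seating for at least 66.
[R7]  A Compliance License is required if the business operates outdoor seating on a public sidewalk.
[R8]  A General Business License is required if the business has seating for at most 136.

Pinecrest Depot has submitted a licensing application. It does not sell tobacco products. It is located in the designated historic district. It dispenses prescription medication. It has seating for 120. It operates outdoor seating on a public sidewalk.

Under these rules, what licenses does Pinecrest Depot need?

Compliance License, Standard Registration

[R1] seating 120 ≤ 196; is located in the designated historic district; dispenses prescription medication → Commercial Certificate not required.
[R2] is located in the designated historic district (not: is located in Zone B); seating 120 > 96 → Operating Certificate not required.
[R3] is located in the designated historic district → exempt from General Business License.
[R4] operates outdoor seating on a public sidewalk; is located in the designated historic district → exempt from Commercial License.
[R5] seating 120 < 134 → Commercial License required.
[R6] seating 120 ≥ 66 → Standard Registration required.
[R7] operates outdoor seating on a public sidewalk → Compliance License required.
[R8] seating 120 ≤ 136 → General Business License required.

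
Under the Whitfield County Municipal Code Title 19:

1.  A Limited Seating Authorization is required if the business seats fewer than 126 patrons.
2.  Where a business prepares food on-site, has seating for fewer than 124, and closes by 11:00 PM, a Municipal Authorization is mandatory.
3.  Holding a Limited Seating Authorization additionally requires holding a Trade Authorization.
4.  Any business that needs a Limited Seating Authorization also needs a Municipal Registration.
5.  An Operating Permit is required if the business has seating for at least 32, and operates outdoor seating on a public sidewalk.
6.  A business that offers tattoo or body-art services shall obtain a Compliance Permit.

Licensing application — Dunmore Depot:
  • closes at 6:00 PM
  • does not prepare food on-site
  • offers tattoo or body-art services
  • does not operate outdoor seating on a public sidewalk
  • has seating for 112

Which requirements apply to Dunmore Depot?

Compliance Permit, Limited Seating Authorization, Municipal Registration, Trade Authorization

1. seating 112 < 126 → Limited Seating Authorization required.
2. does not prepare food on-site; seating 112 < 124; closes 6:00 PM, at/before 11:00 PM → Municipal Authorization not required.
3. Limited Seating Authorization is required → Trade Authorization also required.
4. Limited Seating Authorization is required → Municipal Registration also required.
5. seating 112 ≥ 32; does not operate outdoor seating on a public sidewalk → Operating Permit not required.
6. offers tattoo or body-art services → Compliance Permit required.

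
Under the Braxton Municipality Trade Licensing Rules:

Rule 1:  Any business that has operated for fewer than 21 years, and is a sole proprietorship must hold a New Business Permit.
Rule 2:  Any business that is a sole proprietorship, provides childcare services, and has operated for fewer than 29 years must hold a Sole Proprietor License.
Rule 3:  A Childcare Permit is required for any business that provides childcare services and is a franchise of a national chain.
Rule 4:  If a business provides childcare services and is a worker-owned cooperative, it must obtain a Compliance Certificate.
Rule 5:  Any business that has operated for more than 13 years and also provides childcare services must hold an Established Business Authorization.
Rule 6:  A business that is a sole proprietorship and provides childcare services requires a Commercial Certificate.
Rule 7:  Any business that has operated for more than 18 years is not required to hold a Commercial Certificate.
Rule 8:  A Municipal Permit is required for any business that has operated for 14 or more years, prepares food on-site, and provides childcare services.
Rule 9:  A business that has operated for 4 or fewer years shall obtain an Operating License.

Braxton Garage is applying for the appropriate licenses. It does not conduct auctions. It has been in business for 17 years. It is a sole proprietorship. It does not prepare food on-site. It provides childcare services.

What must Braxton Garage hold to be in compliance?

Rule 1: years in business 17 < 21; is a sole proprietorship → New Business Permit required.
Rule 2: is a sole proprietorship; provides childcare services; years in business 17 < 29 → Sole Proprietor License required.
Rule 3: provides childcare services; is a sole proprietorship (not: is a franchise of a national chain) → Childcare Permit not required.
Rule 4: provides childcare services; is a sole proprietorship (not: is a worker-owned cooperative) → Compliance Certificate not required.
Rule 5: years in business 17 > 13; provides childcare services → Established Business Authorization required.
Rule 6: is a sole proprietorship; provides childcare services → Commercial Certificate required.
Rule 7: years in business 17 ≤ 18 → Commercial Certificate exemption does not apply.
Rule 8: years in business 17 ≥ 14; does not prepare food on-site; provides childcare services → Municipal Permit not required.
Rule 9: years in business 17 > 4 → Operating License not required.

Commercial Certificate, Established Business Authorization, New Business Permit, Sole Proprietor License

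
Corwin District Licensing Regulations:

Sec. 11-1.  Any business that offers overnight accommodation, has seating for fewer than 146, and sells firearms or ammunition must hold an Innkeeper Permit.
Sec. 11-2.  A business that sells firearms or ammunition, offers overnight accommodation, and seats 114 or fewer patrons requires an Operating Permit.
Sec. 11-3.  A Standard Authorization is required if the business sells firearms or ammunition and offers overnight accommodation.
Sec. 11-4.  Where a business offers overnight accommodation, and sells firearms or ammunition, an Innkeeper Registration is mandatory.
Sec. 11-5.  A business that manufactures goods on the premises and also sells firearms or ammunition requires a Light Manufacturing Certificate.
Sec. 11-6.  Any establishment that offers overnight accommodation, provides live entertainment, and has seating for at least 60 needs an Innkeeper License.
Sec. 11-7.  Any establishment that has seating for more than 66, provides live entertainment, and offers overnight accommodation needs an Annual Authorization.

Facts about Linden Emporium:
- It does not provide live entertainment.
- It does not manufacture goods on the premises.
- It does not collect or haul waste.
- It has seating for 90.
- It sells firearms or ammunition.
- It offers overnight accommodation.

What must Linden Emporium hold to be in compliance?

Sec. 11-1. offers overnight accommodation; seating 90 < 146; sells firearms or ammunition → Innkeeper Permit required.
Sec. 11-2. sells firearms or ammunition; offers overnight accommodation; seating 90 ≤ 114 → Operating Permit required.
Sec. 11-3. sells firearms or ammunition; offers overnight accommodation → Standard Authorization required.
Sec. 11-4. offers overnight accommodation; sells firearms or ammunition → Innkeeper Registration required.
Sec. 11-5. does not manufacture goods on the premises; sells firearms or ammunition → Light Manufacturing Certificate not required.
Sec. 11-6. offers overnight accommodation; does not provide live entertainment; seating 90 ≥ 60 → Innkeeper License not required.
Sec. 11-7. seating 90 > 66; does not provide live entertainment; offers overnight accommodation → Annual Authorization not required.

Innkeeper Permit, Innkeeper Registration, Operating Permit, Standard Authorization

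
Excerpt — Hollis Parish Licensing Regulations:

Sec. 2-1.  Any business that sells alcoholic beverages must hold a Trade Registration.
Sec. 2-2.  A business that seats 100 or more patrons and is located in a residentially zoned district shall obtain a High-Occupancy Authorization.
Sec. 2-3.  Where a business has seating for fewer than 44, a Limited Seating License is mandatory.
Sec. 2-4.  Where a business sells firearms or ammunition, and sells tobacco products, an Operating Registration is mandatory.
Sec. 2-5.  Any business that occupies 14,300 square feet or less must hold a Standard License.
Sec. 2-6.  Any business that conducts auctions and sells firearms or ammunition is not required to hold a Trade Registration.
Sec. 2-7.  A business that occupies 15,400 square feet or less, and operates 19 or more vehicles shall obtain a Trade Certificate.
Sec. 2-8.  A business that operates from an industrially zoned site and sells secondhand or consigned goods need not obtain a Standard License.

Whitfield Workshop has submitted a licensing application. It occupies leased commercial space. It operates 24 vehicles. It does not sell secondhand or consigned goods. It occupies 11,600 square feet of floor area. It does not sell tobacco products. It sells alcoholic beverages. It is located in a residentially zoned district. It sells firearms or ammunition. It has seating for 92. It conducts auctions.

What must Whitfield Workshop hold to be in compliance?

Standard License, Trade Certificate

Sec. 2-1. sells alcoholic beverages → Trade Registration required.
Sec. 2-2. seating 92 < 100; is located in a residentially zoned district → High-Occupancy Authorization not required.
Sec. 2-3. seating 92 ≥ 44 → Limited Seating License not required.
Sec. 2-4. sells firearms or ammunition; does not sell tobacco products → Operating Registration not required.
Sec. 2-5. floor area 11,600 square feet ≤ 14,300 square feet → Standard License required.
Sec. 2-6. conducts auctions; sells firearms or ammunition → exempt from Trade Registration.
Sec. 2-7. floor area 11,600 square feet ≤ 15,400 square feet; vehicles 24 ≥ 19 → Trade Certificate required.
Sec. 2-8. occupies leased commercial space (not: operates from an industrially zoned site); does not sell secondhand or consigned goods → Standard License exemption does not apply.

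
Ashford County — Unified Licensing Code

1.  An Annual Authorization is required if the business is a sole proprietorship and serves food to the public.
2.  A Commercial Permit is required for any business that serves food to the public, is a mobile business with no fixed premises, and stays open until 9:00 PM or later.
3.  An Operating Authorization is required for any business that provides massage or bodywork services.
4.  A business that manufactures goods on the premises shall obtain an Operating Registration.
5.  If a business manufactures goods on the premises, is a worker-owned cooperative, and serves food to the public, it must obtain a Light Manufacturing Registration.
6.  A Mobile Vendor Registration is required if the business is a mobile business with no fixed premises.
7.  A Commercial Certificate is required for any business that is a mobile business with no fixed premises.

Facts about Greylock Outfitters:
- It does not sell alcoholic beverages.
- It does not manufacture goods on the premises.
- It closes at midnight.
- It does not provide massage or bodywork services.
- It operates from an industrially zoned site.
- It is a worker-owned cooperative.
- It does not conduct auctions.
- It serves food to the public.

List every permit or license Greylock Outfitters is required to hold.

None

1. is a worker-owned cooperative (not: is a sole proprietorship); serves food to the public → Annual Authorization not required.
2. serves food to the public; operates from an industrially zoned site (not: is a mobile business with no fixed premises); closes midnight, after 9:00 PM → Commercial Permit not required.
3. does not provide massage or bodywork services → Operating Authorization not required.
4. does not manufacture goods on the premises → Operating Registration not required.
5. does not manufacture goods on the premises; is a worker-owned cooperative; serves food to the public → Light Manufacturing Registration not required.
6. operates from an industrially zoned site (not: is a mobile business with no fixed premises) → Mobile Vendor Registration not required.
7. operates from an industrially zoned site (not: is a mobile business with no fixed premises) → Commercial Certificate not required.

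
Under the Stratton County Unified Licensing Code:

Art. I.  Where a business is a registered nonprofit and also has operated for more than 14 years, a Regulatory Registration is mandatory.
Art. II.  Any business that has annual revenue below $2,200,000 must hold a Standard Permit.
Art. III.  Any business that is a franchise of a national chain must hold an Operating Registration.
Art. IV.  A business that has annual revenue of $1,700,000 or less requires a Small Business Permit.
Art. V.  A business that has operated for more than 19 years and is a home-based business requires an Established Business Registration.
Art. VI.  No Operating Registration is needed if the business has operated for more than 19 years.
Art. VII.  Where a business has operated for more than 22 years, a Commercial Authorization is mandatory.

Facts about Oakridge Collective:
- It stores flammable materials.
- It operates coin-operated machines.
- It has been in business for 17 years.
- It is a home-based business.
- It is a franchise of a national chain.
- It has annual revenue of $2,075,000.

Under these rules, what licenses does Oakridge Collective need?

Art. I. is a franchise of a national chain (not: is a registered nonprofit); years in business 17 > 14 → Regulatory Registration not required.
Art. II. revenue $2,075,000 < $2,200,000 → Standard Permit required.
Art. III. is a franchise of a national chain → Operating Registration required.
Art. IV. revenue $2,075,000 > $1,700,000 → Small Business Permit not required.
Art. V. years in business 17 ≤ 19; is a home-based business → Established Business Registration not required.
Art. VI. years in business 17 ≤ 19 → Operating Registration exemption does not apply.
Art. VII. years in business 17 ≤ 22 → Commercial Authorization not required.

Operating Registration, Standard Permit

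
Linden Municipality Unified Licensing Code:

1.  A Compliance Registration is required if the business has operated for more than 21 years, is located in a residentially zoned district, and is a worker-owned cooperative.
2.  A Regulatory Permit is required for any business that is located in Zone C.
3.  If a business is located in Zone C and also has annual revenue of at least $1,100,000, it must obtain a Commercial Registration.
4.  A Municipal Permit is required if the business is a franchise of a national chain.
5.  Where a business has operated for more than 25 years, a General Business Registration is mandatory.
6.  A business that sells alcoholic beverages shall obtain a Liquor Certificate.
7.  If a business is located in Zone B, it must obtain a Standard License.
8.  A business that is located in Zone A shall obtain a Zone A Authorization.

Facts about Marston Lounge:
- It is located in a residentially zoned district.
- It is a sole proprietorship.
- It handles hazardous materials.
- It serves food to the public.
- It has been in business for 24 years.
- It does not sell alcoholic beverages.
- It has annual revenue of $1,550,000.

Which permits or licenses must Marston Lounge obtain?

None

1. years in business 24 > 21; is located in a residentially zoned district; is a sole proprietorship (not: is a worker-owned cooperative) → Compliance Registration not required.
2. is located in a residentially zoned district (not: is located in Zone C) → Regulatory Permit not required.
3. is located in a residentially zoned district (not: is located in Zone C); revenue $1,550,000 ≥ $1,100,000 → Commercial Registration not required.
4. is a sole proprietorship (not: is a franchise of a national chain) → Municipal Permit not required.
5. years in business 24 ≤ 25 → General Business Registration not required.
6. does not sell alcoholic beverages → Liquor Certificate not required.
7. is located in a residentially zoned district (not: is located in Zone B) → Standard License not required.
8. is located in a residentially zoned district (not: is located in Zone A) → Zone A Authorization not required.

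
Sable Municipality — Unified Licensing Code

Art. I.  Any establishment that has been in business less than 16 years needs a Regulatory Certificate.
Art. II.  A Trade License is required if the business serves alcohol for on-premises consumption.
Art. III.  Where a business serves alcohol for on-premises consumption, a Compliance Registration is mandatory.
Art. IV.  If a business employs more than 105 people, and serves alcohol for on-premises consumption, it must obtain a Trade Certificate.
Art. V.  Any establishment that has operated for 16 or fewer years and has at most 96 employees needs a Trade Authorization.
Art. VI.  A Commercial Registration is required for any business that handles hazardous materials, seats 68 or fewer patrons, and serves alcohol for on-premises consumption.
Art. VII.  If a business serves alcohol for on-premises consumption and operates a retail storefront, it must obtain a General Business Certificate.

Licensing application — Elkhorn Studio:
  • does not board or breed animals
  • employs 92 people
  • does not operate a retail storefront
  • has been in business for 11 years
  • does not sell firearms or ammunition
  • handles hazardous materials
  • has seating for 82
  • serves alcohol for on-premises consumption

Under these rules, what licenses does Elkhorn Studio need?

Compliance Registration, Regulatory Certificate, Trade Authorization, Trade License

Art. I. years in business 11 < 16 → Regulatory Certificate required.
Art. II. serves alcohol for on-premises consumption → Trade License required.
Art. III. serves alcohol for on-premises consumption → Compliance Registration required.
Art. IV. employees 92 ≤ 105; serves alcohol for on-premises consumption → Trade Certificate not required.
Art. V. years in business 11 ≤ 16; employees 92 ≤ 96 → Trade Authorization required.
Art. VI. handles hazardous materials; seating 82 > 68; serves alcohol for on-premises consumption → Commercial Registration not required.
Art. VII. serves alcohol for on-premises consumption; does not operate a retail storefront → General Business Certificate not required.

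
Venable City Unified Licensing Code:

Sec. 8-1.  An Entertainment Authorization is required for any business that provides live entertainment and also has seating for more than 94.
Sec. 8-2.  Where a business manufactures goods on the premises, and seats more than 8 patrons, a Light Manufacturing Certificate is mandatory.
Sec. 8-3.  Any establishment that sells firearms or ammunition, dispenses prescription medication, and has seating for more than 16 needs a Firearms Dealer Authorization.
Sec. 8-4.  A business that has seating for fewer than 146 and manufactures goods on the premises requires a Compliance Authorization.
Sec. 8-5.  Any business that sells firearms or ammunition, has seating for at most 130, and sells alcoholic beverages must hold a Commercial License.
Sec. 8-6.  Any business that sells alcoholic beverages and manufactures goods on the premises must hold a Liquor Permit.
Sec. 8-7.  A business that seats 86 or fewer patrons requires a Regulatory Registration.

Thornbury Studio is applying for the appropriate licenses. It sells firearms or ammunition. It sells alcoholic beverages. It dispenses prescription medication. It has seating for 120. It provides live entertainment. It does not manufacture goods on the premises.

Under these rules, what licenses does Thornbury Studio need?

Sec. 8-1. provides live entertainment; seating 120 > 94 → Entertainment Authorization required.
Sec. 8-2. does not manufacture goods on the premises; seating 120 > 8 → Light Manufacturing Certificate not required.
Sec. 8-3. sells firearms or ammunition; dispenses prescription medication; seating 120 > 16 → Firearms Dealer Authorization required.
Sec. 8-4. seating 120 < 146; does not manufacture goods on the premises → Compliance Authorization not required.
Sec. 8-5. sells firearms or ammunition; seating 120 ≤ 130; sells alcoholic beverages → Commercial License required.
Sec. 8-6. sells alcoholic beverages; does not manufacture goods on the premises → Liquor Permit not required.
Sec. 8-7. seating 120 > 86 → Regulatory Registration not required.

Commercial License, Entertainment Authorization, Firearms Dealer Authorization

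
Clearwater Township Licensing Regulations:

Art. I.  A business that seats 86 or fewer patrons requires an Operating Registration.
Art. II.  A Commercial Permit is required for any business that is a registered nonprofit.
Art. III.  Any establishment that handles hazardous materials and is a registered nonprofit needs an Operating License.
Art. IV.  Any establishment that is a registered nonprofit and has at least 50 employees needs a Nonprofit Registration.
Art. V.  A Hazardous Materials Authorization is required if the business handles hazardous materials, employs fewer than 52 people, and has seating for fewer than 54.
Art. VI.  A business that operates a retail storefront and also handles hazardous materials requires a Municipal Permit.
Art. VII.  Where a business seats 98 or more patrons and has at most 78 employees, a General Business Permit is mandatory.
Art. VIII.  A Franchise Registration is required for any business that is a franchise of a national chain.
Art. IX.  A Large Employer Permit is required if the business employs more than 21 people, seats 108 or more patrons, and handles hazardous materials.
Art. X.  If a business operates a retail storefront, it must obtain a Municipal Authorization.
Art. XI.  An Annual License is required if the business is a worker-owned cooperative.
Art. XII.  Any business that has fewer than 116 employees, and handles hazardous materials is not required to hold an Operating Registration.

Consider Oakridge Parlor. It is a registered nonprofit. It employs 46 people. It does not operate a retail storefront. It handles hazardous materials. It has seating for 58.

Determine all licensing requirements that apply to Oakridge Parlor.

Commercial Permit, Operating License

Art. I. seating 58 ≤ 86 → Operating Registration required.
Art. II. is a registered nonprofit → Commercial Permit required.
Art. III. handles hazardous materials; is a registered nonprofit → Operating License required.
Art. IV. is a registered nonprofit; employees 46 < 50 → Nonprofit Registration not required.
Art. V. handles hazardous materials; employees 46 < 52; seating 58 ≥ 54 → Hazardous Materials Authorization not required.
Art. VI. does not operate a retail storefront; handles hazardous materials → Municipal Permit not required.
Art. VII. seating 58 < 98; employees 46 ≤ 78 → General Business Permit not required.
Art. VIII. is a registered nonprofit (not: is a franchise of a national chain) → Franchise Registration not required.
Art. IX. employees 46 > 21; seating 58 < 108; handles hazardous materials → Large Employer Permit not required.
Art. X. does not operate a retail storefront → Municipal Authorization not required.
Art. XI. is a registered nonprofit (not: is a worker-owned cooperative) → Annual License not required.
Art. XII. employees 46 < 116; handles hazardous materials → exempt from Operating Registration.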